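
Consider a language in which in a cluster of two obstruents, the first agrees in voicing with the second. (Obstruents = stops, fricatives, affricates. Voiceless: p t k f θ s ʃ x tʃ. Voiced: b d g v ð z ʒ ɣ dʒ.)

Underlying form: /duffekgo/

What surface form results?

[duffeggo]

/k/ before /g/ (voiced) → [g]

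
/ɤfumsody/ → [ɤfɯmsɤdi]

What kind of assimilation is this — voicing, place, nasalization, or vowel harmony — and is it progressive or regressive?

/u/→[ɯ] /o/→[ɤ] /y/→[i].
Vowels agree with the first vowel, so the harmony is progressive.

vowel harmony, progressive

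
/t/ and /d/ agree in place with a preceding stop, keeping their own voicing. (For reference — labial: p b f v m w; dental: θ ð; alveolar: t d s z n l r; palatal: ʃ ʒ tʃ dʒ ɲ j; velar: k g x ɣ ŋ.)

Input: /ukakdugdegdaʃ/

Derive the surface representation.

/d/ after /k/ (velar) → [g]
/d/ after /g/ (velar) → [g]
/d/ after /g/ (velar) → [g]

[ukakguggeggaʃ]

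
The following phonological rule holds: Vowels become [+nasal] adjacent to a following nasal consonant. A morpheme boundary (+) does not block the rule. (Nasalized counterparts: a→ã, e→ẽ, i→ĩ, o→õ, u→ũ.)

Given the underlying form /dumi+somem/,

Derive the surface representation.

[dũmi+sõmẽm]

/u/ before nasal /m/ → [ũ]
/o/ before nasal /m/ → [õ]
/e/ before nasal /m/ → [ẽ]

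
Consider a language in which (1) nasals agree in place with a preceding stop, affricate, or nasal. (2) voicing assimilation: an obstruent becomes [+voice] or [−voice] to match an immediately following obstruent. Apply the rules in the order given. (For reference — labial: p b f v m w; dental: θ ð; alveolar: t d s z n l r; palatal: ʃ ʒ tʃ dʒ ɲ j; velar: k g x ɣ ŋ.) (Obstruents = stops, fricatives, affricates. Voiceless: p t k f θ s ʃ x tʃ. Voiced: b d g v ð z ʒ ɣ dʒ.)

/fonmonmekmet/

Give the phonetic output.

[fonnonnekŋet]

Rule 1: /m/ after /n/ (alveolar) → [n]
Rule 1: /m/ after /n/ (alveolar) → [n]
Rule 1: /m/ after /k/ (velar) → [ŋ]
After rule 1: fonnonnekŋet
Rule 2: no segment meets the rule's conditions; no change.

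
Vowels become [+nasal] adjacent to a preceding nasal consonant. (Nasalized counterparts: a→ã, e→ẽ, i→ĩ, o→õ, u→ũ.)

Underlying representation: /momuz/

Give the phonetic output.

[mõmũz]

/o/ after nasal /m/ → [õ]
/u/ after nasal /m/ → [ũ]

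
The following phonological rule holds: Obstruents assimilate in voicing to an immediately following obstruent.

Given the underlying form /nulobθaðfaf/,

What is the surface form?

[nulopθaθfaf]

/b/ before /θ/ (voiceless) → [p]
/ð/ before /f/ (voiceless) → [θ]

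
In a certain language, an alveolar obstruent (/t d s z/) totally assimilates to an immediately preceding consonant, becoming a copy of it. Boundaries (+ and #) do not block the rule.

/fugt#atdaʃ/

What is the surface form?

/t/ after /g/ → [g] (total assimilation)
/d/ after /t/ → [t] (total assimilation)

[fugg#attaʃ]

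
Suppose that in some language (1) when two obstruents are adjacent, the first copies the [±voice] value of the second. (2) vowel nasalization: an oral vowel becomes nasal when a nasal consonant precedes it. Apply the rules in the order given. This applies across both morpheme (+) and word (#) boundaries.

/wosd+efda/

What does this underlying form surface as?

Rule 1: /s/ before /d/ (voiced) → [z]
Rule 1: /f/ before /d/ (voiced) → [v]
After rule 1: wozd+evda
Rule 2: no segment meets the rule's conditions; no change.

[wozd+evda]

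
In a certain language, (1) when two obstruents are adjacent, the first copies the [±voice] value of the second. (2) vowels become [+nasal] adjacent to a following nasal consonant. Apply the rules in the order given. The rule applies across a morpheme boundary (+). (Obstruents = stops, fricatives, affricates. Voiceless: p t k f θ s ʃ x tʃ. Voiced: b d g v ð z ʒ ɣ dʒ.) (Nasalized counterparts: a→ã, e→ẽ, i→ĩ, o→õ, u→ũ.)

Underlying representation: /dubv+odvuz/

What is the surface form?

[dubv+odvuz]

Rule 1: no segment meets the rule's conditions; no change.
After rule 1: dubv+odvuz
Rule 2: no segment meets the rule's conditions; no change.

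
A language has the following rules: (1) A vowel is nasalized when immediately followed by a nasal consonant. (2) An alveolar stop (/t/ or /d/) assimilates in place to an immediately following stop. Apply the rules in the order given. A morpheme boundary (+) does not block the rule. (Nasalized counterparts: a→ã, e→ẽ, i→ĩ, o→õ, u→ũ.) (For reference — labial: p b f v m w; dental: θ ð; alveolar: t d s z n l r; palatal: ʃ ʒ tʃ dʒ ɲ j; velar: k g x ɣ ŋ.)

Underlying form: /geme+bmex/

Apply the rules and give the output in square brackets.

[gẽme+bmex]

Rule 1: /e/ before nasal /m/ → [ẽ]
After rule 1: gẽme+bmex
Rule 2: no segment meets the rule's conditions; no change.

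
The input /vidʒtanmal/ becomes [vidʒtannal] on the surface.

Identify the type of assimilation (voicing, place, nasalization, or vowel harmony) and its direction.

/m/→[n].
Each target copies a feature from the preceding segment, so the direction is progressive.

place assimilation, progressive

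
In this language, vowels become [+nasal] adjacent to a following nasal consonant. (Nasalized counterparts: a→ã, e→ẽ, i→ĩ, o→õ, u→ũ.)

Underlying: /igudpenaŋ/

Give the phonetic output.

[igudpẽnãŋ]

/e/ before nasal /n/ → [ẽ]
/a/ before nasal /ŋ/ → [ã]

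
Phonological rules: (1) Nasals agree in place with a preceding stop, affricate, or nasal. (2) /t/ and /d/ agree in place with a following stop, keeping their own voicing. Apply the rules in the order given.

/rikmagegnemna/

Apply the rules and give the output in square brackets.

[rikŋagegŋemma]

Rule 1: /m/ after /k/ (velar) → [ŋ]
Rule 1: /n/ after /g/ (velar) → [ŋ]
Rule 1: /n/ after /m/ (labial) → [m]
After rule 1: rikŋagegŋemma
Rule 2: no segment meets the rule's conditions; no change.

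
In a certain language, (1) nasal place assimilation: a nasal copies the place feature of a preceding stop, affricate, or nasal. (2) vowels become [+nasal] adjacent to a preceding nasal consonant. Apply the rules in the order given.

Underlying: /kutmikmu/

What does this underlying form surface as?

[kutnĩkŋũ]

Rule 1: /m/ after /t/ (alveolar) → [n]
Rule 1: /m/ after /k/ (velar) → [ŋ]
After rule 1: kutnikŋu
Rule 2: /i/ after nasal /n/ → [ĩ]
Rule 2: /u/ after nasal /ŋ/ → [ũ]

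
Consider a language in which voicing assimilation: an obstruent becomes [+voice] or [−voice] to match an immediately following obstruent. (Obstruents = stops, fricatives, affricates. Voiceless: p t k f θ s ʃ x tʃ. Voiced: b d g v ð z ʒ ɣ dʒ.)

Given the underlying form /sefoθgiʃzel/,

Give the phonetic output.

[sefoðgiʒzel]

/θ/ before /g/ (voiced) → [ð]
/ʃ/ before /z/ (voiced) → [ʒ]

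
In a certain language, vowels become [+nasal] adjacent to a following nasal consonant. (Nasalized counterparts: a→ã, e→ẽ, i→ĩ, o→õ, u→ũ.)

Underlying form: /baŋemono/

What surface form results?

/a/ before nasal /ŋ/ → [ã]
/e/ before nasal /m/ → [ẽ]
/o/ before nasal /n/ → [õ]

[bãŋẽmõno]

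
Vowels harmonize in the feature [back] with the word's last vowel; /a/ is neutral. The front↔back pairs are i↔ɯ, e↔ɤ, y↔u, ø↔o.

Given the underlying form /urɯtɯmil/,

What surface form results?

[yritimil]

/u/ harmonizes with /i/ ([-back]) → [y]
/ɯ/ harmonizes with /i/ ([-back]) → [i]
/ɯ/ harmonizes with /i/ ([-back]) → [i]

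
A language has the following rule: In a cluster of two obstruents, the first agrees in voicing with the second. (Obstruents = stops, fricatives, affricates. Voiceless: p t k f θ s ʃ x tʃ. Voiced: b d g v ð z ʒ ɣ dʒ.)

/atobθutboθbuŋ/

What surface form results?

[atopθudboðbuŋ]

/b/ before /θ/ (voiceless) → [p]
/t/ before /b/ (voiced) → [d]
/θ/ before /b/ (voiced) → [ð]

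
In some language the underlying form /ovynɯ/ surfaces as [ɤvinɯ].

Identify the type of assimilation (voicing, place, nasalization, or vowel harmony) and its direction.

vowel harmony, regressive

/o/→[ɤ] /y/→[i].
Vowels agree with the last vowel, so the harmony is regressive.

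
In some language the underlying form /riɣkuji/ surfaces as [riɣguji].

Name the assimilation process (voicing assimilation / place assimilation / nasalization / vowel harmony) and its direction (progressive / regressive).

voicing assimilation, progressive

/k/→[g].
Each target copies a feature from the preceding segment, so the direction is progressive.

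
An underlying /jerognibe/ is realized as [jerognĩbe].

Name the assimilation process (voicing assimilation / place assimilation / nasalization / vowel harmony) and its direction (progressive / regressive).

nasalization, progressive

/i/→[ĩ].
Each target copies a feature from the preceding segment, so the direction is progressive.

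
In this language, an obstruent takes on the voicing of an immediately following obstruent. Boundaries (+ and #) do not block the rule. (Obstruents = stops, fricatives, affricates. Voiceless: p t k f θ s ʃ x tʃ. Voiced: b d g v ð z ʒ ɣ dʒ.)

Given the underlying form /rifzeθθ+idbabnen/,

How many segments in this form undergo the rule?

1

/f/ before /z/ (voiced) → [v]
1 segment changes.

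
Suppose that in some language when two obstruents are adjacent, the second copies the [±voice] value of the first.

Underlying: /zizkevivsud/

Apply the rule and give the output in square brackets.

[zizgevivzud]

/k/ after /z/ (voiced) → [g]
/s/ after /v/ (voiced) → [z]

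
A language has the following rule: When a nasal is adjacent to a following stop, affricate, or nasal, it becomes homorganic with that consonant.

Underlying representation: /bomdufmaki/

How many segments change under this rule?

/m/ before /d/ (alveolar) → [n]
1 segment changes.

1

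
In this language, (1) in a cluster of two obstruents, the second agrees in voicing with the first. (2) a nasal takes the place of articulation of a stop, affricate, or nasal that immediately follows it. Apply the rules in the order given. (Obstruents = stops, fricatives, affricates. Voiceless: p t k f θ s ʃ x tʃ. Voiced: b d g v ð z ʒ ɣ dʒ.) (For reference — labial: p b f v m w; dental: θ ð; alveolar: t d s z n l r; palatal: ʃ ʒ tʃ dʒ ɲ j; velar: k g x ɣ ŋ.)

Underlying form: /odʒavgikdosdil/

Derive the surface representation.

[odʒavgiktostil]

Rule 1: /d/ after /k/ (voiceless) → [t]
Rule 1: /d/ after /s/ (voiceless) → [t]
After rule 1: odʒavgiktostil
Rule 2: no segment meets the rule's conditions; no change.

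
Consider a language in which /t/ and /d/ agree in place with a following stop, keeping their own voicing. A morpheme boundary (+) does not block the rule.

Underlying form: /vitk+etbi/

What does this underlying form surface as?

/t/ before /k/ (velar) → [k]
/t/ before /b/ (labial) → [p]

[vikk+epbi]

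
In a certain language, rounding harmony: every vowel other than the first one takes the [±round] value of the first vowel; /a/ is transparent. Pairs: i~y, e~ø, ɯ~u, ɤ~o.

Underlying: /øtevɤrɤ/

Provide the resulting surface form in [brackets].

[øtøvoro]

/e/ harmonizes with /ø/ ([+round]) → [ø]
/ɤ/ harmonizes with /ø/ ([+round]) → [o]
/ɤ/ harmonizes with /ø/ ([+round]) → [o]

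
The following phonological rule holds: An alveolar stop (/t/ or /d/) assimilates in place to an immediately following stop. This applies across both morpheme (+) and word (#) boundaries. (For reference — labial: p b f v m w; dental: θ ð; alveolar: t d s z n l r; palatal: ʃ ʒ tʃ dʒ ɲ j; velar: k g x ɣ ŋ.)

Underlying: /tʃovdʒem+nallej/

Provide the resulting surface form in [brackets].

no segment meets the rule's conditions; no change.

[tʃovdʒem+nallej]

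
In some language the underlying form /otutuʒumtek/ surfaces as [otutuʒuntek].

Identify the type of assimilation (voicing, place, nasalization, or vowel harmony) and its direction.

/m/→[n].
Each target copies a feature from the following segment, so the direction is regressive.

place assimilation, regressive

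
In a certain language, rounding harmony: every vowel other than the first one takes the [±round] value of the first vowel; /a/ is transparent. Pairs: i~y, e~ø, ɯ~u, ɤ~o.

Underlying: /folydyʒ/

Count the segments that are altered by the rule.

0

No segment meets the rule's conditions.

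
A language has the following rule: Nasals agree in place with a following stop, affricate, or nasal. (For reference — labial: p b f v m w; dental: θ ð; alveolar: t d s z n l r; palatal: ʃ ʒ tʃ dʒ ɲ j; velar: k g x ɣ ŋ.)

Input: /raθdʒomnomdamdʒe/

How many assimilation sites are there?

3

/m/ before /n/ (alveolar) → [n]
/m/ before /d/ (alveolar) → [n]
/m/ before /dʒ/ (palatal) → [ɲ]
3 segments change.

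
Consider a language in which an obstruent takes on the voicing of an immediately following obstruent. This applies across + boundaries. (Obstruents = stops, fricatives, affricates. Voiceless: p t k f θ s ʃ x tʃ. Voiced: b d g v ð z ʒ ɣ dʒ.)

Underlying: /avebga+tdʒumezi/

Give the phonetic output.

/t/ before /dʒ/ (voiced) → [d]

[avebga+ddʒumezi]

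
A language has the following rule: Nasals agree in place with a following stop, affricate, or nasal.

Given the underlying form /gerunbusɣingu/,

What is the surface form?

/n/ before /b/ (labial) → [m]
/n/ before /g/ (velar) → [ŋ]

[gerumbusɣiŋgu]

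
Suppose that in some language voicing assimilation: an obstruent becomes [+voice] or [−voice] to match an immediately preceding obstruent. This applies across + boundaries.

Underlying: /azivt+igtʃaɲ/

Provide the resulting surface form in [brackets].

/t/ after /v/ (voiced) → [d]
/tʃ/ after /g/ (voiced) → [dʒ]

[azivd+igdʒaɲ]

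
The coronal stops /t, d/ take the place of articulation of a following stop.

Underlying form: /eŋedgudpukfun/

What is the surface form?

[eŋeggubpukfun]

/d/ before /g/ (velar) → [g]
/d/ before /p/ (labial) → [b]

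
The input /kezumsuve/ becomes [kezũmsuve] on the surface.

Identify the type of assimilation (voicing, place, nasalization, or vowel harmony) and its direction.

/u/→[ũ].
Each target copies a feature from the following segment, so the direction is regressive.

nasalization, regressive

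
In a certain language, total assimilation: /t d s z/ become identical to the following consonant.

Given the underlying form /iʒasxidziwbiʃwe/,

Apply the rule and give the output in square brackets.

[iʒaxxizziwbiʃwe]

/s/ before /x/ → [x] (total assimilation)
/d/ before /z/ → [z] (total assimilation)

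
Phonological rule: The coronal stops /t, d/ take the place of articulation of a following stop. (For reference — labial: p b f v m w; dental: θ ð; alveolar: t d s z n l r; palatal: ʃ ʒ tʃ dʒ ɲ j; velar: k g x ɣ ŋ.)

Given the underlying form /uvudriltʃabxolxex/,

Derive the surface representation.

[uvudriltʃabxolxex]

no segment meets the rule's conditions; no change.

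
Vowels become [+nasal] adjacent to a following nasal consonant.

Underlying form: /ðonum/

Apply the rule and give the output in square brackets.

[ðõnũm]

/o/ before nasal /n/ → [õ]
/u/ before nasal /m/ → [ũ]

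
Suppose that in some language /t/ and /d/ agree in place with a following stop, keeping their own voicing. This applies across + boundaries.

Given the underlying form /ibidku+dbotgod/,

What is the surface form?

/d/ before /k/ (velar) → [g]
/d/ before /b/ (labial) → [b]
/t/ before /g/ (velar) → [k]

[ibigku+bbokgod]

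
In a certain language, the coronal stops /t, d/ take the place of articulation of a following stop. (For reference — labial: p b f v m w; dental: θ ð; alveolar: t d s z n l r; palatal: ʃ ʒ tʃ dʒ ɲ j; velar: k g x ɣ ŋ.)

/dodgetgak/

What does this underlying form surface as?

[doggekgak]

/d/ before /g/ (velar) → [g]
/t/ before /g/ (velar) → [k]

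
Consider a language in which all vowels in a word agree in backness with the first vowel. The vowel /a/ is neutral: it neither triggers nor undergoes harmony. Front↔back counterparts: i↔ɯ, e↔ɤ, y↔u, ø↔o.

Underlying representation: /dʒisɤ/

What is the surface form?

[dʒise]

/ɤ/ harmonizes with /i/ ([-back]) → [e]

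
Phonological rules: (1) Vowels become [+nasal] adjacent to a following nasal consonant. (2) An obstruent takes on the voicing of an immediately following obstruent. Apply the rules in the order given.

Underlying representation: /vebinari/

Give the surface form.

[vebĩnari]

Rule 1: /i/ before nasal /n/ → [ĩ]
After rule 1: vebĩnari
Rule 2: no segment meets the rule's conditions; no change.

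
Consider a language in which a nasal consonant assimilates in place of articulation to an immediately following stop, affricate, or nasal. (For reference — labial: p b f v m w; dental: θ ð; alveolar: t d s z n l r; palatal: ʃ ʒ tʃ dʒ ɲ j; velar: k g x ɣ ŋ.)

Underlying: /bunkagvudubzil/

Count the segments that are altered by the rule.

/n/ before /k/ (velar) → [ŋ]
1 segment changes.

1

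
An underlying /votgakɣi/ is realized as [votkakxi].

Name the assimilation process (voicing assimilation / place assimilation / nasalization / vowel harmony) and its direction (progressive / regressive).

voicing assimilation, progressive

/g/→[k] /ɣ/→[x].
Each target copies a feature from the preceding segment, so the direction is progressive.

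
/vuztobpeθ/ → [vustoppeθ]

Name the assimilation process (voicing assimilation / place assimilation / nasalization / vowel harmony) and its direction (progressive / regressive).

/z/→[s] /b/→[p].
Each target copies a feature from the following segment, so the direction is regressive.

voicing assimilation, regressive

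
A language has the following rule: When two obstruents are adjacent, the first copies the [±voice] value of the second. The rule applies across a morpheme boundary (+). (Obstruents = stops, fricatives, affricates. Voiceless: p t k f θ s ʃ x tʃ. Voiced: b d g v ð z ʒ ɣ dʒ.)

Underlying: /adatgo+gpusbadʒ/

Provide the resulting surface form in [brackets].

[adadgo+kpuzbadʒ]

/t/ before /g/ (voiced) → [d]
/g/ before /p/ (voiceless) → [k]
/s/ before /b/ (voiced) → [z]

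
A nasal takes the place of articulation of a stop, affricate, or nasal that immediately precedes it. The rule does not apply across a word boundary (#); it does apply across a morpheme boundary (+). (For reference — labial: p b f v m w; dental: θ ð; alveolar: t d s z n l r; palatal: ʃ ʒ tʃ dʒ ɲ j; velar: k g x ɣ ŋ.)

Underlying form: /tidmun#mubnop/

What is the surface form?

[tidnun#mubmop]

/m/ after /d/ (alveolar) → [n]
/n/ after /b/ (labial) → [m]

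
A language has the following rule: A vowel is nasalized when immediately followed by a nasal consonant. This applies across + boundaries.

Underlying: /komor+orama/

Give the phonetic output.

/o/ before nasal /m/ → [õ]
/a/ before nasal /m/ → [ã]

[kõmor+orãma]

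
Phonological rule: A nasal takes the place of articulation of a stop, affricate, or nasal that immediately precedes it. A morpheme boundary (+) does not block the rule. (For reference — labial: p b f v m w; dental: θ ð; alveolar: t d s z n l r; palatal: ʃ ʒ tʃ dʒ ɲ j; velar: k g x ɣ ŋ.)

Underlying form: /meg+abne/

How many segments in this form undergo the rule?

1

/n/ after /b/ (labial) → [m]
1 segment changes.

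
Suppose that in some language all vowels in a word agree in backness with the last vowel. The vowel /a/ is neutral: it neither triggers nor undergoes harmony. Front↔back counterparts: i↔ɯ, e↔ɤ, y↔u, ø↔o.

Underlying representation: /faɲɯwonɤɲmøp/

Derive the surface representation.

/ɯ/ harmonizes with /ø/ ([-back]) → [i]
/o/ harmonizes with /ø/ ([-back]) → [ø]
/ɤ/ harmonizes with /ø/ ([-back]) → [e]

[faɲiwøneɲmøp]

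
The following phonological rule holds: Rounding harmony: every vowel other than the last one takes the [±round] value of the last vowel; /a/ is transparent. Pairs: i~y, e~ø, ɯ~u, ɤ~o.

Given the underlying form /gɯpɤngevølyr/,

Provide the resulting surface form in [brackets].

[gupongøvølyr]

/ɯ/ harmonizes with /y/ ([+round]) → [u]
/ɤ/ harmonizes with /y/ ([+round]) → [o]
/e/ harmonizes with /y/ ([+round]) → [ø]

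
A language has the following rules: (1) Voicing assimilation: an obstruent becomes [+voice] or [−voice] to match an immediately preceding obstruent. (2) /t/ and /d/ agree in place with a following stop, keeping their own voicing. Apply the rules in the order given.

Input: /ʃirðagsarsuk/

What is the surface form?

Rule 1: /s/ after /g/ (voiced) → [z]
After rule 1: ʃirðagzarsuk
Rule 2: no segment meets the rule's conditions; no change.

[ʃirðagzarsuk]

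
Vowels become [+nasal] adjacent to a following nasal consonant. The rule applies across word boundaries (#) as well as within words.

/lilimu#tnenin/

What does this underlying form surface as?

/i/ before nasal /m/ → [ĩ]
/e/ before nasal /n/ → [ẽ]
/i/ before nasal /n/ → [ĩ]

[lilĩmu#tnẽnĩn]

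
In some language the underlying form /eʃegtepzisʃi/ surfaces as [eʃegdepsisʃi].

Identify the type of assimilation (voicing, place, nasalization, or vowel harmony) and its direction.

/t/→[d] /z/→[s].
Each target copies a feature from the preceding segment, so the direction is progressive.

voicing assimilation, progressive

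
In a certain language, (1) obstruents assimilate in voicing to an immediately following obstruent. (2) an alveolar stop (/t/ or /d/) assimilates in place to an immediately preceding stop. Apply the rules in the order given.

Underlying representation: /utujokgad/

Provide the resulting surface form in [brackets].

[utujoggad]

Rule 1: /k/ before /g/ (voiced) → [g]
After rule 1: utujoggad
Rule 2: no segment meets the rule's conditions; no change.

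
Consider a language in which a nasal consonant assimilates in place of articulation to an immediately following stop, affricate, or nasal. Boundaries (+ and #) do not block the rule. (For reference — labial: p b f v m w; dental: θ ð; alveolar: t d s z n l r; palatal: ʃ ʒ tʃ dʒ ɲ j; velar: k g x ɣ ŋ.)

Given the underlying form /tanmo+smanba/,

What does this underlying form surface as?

[tammo+smamba]

/n/ before /m/ (labial) → [m]
/n/ before /b/ (labial) → [m]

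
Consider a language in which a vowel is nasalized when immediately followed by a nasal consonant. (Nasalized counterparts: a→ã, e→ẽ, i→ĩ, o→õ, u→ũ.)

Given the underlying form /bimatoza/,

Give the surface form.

/i/ before nasal /m/ → [ĩ]

[bĩmatoza]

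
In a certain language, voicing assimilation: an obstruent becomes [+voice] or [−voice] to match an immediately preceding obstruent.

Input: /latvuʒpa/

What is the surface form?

/v/ after /t/ (voiceless) → [f]
/p/ after /ʒ/ (voiced) → [b]

[latfuʒba]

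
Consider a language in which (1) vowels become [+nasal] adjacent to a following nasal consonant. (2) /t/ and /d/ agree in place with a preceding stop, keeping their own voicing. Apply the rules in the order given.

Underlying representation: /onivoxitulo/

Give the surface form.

[õnivoxitulo]

Rule 1: /o/ before nasal /n/ → [õ]
After rule 1: õnivoxitulo
Rule 2: no segment meets the rule's conditions; no change.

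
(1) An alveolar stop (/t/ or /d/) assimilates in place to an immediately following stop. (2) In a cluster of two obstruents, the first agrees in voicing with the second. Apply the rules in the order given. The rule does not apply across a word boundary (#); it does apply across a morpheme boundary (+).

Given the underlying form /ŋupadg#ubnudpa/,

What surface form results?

Rule 1: /d/ before /g/ (velar) → [g]
Rule 1: /d/ before /p/ (labial) → [b]
After rule 1: ŋupagg#ubnubpa
Rule 2: /b/ before /p/ (voiceless) → [p]

[ŋupagg#ubnuppa]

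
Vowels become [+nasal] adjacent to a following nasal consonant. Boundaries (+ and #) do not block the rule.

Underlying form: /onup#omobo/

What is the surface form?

[õnup#õmobo]

/o/ before nasal /n/ → [õ]
/o/ before nasal /m/ → [õ]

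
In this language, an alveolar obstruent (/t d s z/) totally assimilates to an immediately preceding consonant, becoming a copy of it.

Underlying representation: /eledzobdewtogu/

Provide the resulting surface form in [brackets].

/z/ after /d/ → [d] (total assimilation)
/d/ after /b/ → [b] (total assimilation)
/t/ after /w/ → [w] (total assimilation)

[eleddobbewwogu]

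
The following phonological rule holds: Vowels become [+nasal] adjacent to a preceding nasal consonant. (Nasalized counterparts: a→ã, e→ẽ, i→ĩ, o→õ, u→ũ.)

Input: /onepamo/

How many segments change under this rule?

/e/ after nasal /n/ → [ẽ]
/o/ after nasal /m/ → [õ]
2 segments change.

2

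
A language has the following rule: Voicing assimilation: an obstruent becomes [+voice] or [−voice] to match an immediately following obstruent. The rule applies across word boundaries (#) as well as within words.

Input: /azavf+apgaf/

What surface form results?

/v/ before /f/ (voiceless) → [f]
/p/ before /g/ (voiced) → [b]

[azaff+abgaf]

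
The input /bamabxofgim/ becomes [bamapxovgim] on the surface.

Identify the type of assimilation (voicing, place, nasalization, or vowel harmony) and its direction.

/b/→[p] /f/→[v].
Each target copies a feature from the following segment, so the direction is regressive.

voicing assimilation, regressive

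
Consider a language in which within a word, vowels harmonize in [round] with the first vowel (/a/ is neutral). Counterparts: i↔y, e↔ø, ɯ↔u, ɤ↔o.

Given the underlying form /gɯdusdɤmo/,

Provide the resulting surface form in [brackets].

[gɯdɯsdɤmɤ]

/u/ harmonizes with /ɯ/ ([-round]) → [ɯ]
/o/ harmonizes with /ɯ/ ([-round]) → [ɤ]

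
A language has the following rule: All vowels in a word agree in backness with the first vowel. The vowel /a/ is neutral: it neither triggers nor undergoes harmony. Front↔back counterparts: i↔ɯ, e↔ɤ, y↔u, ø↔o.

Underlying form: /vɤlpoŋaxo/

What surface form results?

no segment meets the rule's conditions; no change.

[vɤlpoŋaxo]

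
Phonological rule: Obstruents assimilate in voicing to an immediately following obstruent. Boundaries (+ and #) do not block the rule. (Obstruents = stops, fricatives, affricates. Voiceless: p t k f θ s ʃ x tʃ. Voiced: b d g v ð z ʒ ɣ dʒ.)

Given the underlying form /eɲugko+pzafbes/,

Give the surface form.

[eɲukko+bzavbes]

/g/ before /k/ (voiceless) → [k]
/p/ before /z/ (voiced) → [b]
/f/ before /b/ (voiced) → [v]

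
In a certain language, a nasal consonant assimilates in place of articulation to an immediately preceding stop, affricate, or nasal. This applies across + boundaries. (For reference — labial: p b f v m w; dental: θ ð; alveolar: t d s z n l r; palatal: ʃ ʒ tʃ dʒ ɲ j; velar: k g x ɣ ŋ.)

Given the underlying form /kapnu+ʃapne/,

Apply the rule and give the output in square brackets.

[kapmu+ʃapme]

/n/ after /p/ (labial) → [m]
/n/ after /p/ (labial) → [m]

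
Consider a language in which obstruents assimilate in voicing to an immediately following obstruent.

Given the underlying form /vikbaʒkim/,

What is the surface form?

[vigbaʃkim]

/k/ before /b/ (voiced) → [g]
/ʒ/ before /k/ (voiceless) → [ʃ]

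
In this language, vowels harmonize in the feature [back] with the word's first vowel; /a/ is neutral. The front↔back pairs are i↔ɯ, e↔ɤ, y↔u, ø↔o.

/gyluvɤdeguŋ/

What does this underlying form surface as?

/u/ harmonizes with /y/ ([-back]) → [y]
/ɤ/ harmonizes with /y/ ([-back]) → [e]
/u/ harmonizes with /y/ ([-back]) → [y]

[gylyvedegyŋ]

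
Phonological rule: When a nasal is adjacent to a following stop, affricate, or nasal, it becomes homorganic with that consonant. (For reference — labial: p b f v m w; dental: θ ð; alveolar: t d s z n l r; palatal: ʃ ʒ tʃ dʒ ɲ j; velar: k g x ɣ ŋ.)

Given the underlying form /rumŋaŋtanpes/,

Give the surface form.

[ruŋŋantampes]

/m/ before /ŋ/ (velar) → [ŋ]
/ŋ/ before /t/ (alveolar) → [n]
/n/ before /p/ (labial) → [m]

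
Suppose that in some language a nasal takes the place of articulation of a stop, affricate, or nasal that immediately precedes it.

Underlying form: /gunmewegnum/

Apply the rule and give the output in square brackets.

/m/ after /n/ (alveolar) → [n]
/n/ after /g/ (velar) → [ŋ]

[gunnewegŋum]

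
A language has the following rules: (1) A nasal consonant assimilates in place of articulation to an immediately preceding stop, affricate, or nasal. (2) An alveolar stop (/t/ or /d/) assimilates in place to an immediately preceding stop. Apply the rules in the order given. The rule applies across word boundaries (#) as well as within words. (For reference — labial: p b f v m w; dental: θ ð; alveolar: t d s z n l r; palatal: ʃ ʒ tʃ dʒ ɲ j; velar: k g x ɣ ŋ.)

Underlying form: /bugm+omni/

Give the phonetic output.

Rule 1: /m/ after /g/ (velar) → [ŋ]
Rule 1: /n/ after /m/ (labial) → [m]
After rule 1: bugŋ+ommi
Rule 2: no segment meets the rule's conditions; no change.

[bugŋ+ommi]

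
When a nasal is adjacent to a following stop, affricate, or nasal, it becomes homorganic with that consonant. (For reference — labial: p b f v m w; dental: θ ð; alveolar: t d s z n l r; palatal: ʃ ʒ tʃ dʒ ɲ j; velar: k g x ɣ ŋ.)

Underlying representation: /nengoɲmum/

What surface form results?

[neŋgommum]

/n/ before /g/ (velar) → [ŋ]
/ɲ/ before /m/ (labial) → [m]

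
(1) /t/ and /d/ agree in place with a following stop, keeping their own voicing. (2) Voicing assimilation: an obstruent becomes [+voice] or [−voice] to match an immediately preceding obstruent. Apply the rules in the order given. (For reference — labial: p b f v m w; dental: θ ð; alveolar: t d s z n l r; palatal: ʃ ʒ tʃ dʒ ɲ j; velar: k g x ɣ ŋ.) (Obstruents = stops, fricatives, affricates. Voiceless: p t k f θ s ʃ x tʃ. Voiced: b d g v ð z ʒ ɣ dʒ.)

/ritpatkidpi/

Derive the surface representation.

Rule 1: /t/ before /p/ (labial) → [p]
Rule 1: /t/ before /k/ (velar) → [k]
Rule 1: /d/ before /p/ (labial) → [b]
After rule 1: rippakkibpi
Rule 2: /p/ after /b/ (voiced) → [b]

[rippakkibbi]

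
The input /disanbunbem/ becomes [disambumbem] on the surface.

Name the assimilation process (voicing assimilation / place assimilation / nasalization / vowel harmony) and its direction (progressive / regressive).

place assimilation, regressive

/n/→[m] /n/→[m].
Each target copies a feature from the following segment, so the direction is regressive.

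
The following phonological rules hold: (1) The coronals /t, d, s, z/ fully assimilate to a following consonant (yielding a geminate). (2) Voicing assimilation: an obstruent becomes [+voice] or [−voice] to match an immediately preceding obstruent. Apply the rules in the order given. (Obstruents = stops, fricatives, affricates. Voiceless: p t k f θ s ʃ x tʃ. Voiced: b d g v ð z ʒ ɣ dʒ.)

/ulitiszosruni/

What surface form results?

[ulitizzorruni]

Rule 1: /s/ before /z/ → [z] (total assimilation)
Rule 1: /s/ before /r/ → [r] (total assimilation)
After rule 1: ulitizzorruni
Rule 2: no segment meets the rule's conditions; no change.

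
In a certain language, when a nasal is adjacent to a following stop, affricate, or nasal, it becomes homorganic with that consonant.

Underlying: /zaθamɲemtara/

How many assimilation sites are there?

2

/m/ before /ɲ/ (palatal) → [ɲ]
/m/ before /t/ (alveolar) → [n]
2 segments change.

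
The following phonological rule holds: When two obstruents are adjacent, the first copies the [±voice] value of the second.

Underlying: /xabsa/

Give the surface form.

/b/ before /s/ (voiceless) → [p]

[xapsa]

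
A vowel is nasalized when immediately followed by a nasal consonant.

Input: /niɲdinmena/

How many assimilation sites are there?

3

/i/ before nasal /ɲ/ → [ĩ]
/i/ before nasal /n/ → [ĩ]
/e/ before nasal /n/ → [ẽ]
3 segments change.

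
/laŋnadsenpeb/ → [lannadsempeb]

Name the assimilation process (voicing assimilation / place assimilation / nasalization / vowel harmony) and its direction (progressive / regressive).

place assimilation, regressive

/ŋ/→[n] /n/→[m].
Each target copies a feature from the following segment, so the direction is regressive.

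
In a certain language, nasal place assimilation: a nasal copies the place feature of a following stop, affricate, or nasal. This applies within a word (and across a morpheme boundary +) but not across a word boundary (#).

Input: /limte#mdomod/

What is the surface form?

/m/ before /t/ (alveolar) → [n]
/m/ before /d/ (alveolar) → [n]

[linte#ndomod]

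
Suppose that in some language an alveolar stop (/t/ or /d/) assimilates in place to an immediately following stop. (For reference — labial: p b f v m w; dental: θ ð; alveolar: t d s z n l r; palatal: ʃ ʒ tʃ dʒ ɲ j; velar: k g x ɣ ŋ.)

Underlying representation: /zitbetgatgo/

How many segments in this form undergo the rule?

3

/t/ before /b/ (labial) → [p]
/t/ before /g/ (velar) → [k]
/t/ before /g/ (velar) → [k]
3 segments change.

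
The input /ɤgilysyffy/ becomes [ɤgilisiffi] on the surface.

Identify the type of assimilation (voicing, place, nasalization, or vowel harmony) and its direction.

vowel harmony, progressive

/y/→[i] /y/→[i] /y/→[i].
Vowels agree with the first vowel, so the harmony is progressive.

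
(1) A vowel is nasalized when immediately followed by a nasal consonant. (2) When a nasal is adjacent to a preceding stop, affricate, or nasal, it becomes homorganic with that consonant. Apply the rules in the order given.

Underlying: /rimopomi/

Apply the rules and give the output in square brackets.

Rule 1: /i/ before nasal /m/ → [ĩ]
Rule 1: /o/ before nasal /m/ → [õ]
After rule 1: rĩmopõmi
Rule 2: no segment meets the rule's conditions; no change.

[rĩmopõmi]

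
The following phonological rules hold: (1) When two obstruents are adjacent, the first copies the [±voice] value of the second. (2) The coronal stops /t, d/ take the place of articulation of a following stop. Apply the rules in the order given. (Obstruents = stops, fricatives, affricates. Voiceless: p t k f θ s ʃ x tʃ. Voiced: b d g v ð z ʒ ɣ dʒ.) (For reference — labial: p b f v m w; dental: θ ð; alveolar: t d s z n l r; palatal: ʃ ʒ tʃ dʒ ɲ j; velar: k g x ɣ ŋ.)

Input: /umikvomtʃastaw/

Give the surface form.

[umigvomtʃastaw]

Rule 1: /k/ before /v/ (voiced) → [g]
After rule 1: umigvomtʃastaw
Rule 2: no segment meets the rule's conditions; no change.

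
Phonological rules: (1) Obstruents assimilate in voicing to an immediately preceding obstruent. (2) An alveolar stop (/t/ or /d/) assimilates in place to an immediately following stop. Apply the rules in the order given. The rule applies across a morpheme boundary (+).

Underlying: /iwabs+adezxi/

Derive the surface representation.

Rule 1: /s/ after /b/ (voiced) → [z]
Rule 1: /x/ after /z/ (voiced) → [ɣ]
After rule 1: iwabz+adezɣi
Rule 2: no segment meets the rule's conditions; no change.

[iwabz+adezɣi]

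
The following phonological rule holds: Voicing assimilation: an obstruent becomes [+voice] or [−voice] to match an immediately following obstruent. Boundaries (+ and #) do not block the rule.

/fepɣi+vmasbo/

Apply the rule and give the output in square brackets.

/p/ before /ɣ/ (voiced) → [b]
/s/ before /b/ (voiced) → [z]

[febɣi+vmazbo]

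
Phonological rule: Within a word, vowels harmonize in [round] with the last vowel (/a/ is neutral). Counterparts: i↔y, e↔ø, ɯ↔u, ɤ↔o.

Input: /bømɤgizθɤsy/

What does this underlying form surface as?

/ɤ/ harmonizes with /y/ ([+round]) → [o]
/i/ harmonizes with /y/ ([+round]) → [y]
/ɤ/ harmonizes with /y/ ([+round]) → [o]

[bømogyzθosy]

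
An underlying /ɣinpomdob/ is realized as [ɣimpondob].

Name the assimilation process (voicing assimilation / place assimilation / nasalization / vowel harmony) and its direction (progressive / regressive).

/n/→[m] /m/→[n].
Each target copies a feature from the following segment, so the direction is regressive.

place assimilation, regressive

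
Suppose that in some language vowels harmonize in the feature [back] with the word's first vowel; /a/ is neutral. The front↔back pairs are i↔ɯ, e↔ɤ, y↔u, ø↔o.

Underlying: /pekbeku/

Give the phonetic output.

[pekbeky]

/u/ harmonizes with /e/ ([-back]) → [y]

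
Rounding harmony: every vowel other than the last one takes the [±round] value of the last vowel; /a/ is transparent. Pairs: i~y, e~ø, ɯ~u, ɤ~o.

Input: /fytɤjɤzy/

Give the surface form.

/ɤ/ harmonizes with /y/ ([+round]) → [o]
/ɤ/ harmonizes with /y/ ([+round]) → [o]

[fytojozy]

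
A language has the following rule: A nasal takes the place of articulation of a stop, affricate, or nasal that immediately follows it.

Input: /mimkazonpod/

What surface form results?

/m/ before /k/ (velar) → [ŋ]
/n/ before /p/ (labial) → [m]

[miŋkazompod]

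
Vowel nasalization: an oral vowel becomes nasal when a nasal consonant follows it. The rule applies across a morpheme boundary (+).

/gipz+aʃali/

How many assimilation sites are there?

0

No segment meets the rule's conditions.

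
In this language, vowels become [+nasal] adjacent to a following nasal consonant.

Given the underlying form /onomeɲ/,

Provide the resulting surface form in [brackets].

/o/ before nasal /n/ → [õ]
/o/ before nasal /m/ → [õ]
/e/ before nasal /ɲ/ → [ẽ]

[õnõmẽɲ]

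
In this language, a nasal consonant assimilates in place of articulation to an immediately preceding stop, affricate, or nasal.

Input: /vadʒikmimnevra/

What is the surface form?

/m/ after /k/ (velar) → [ŋ]
/n/ after /m/ (labial) → [m]

[vadʒikŋimmevra]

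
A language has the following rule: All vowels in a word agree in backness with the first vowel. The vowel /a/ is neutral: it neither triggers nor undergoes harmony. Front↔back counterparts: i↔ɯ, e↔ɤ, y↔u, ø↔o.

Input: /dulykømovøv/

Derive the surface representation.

[dulukomovov]

/y/ harmonizes with /u/ ([+back]) → [u]
/ø/ harmonizes with /u/ ([+back]) → [o]
/ø/ harmonizes with /u/ ([+back]) → [o]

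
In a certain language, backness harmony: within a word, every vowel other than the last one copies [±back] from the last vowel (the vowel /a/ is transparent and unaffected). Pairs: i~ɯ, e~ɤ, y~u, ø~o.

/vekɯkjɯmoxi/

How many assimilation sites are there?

/ɯ/ harmonizes with /i/ ([-back]) → [i]
/ɯ/ harmonizes with /i/ ([-back]) → [i]
/o/ harmonizes with /i/ ([-back]) → [ø]
3 segments change.

3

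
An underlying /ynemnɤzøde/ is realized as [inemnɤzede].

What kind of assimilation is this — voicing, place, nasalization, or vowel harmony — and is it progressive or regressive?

vowel harmony, regressive

/y/→[i] /ø/→[e].
Vowels agree with the last vowel, so the harmony is regressive.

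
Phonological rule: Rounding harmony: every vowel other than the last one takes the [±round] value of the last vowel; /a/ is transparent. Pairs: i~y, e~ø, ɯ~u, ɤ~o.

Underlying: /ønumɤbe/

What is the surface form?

/ø/ harmonizes with /e/ ([-round]) → [e]
/u/ harmonizes with /e/ ([-round]) → [ɯ]

[enɯmɤbe]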